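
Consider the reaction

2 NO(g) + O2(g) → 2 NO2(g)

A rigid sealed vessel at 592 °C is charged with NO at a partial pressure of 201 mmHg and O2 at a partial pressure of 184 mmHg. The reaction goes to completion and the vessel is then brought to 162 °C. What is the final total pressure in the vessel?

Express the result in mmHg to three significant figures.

With V and T fixed, P_i ∝ n_i, so the mole ratios apply directly to partial pressures at 592 °C.
P(O2) required for 201 mmHg of NO = (1/2) × 201 = 100.5 mmHg; available 184 mmHg, so NO is limiting.
P(O2) remaining = 184 − (1/2) × 201 = 83.50 mmHg
P(gaseous products) = (2)/2 × 201 = 201.0 mmHg
P_total at 592 °C = 83.50 + 201.0 = 284.5 mmHg
Scaling to 162 °C: P = 284.5 × 435.15/865.15 = 143.1 mmHg

143 mmHg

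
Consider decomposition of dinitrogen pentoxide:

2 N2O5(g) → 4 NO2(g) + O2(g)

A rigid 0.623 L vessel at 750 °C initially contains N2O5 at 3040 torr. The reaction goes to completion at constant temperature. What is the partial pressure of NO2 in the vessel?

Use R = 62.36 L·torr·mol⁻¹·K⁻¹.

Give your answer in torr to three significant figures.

n(N2O5)₀ = PV/RT = (3040 × 0.623) / (62.36 × 1023.15) = 0.02968 mol
n(NO2) = (4/2) × 0.02968 = 0.05936 mol
P(NO2) = nRT/V = 0.05936 × 62.36 × 1023.15 / 0.623 = 6079 torr

6080 torr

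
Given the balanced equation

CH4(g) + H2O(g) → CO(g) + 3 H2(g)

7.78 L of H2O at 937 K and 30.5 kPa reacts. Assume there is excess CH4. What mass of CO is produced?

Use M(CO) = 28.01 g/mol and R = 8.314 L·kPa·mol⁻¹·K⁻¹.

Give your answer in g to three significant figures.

0.853 g

n(H2O) = PV/RT = (30.5 × 7.78) / (8.314 × 937) = 0.03046 mol
n(CO) = (1/1) × 0.03046 = 0.03046 mol
m(CO) = 0.03046 × 28.01 = 0.8532 g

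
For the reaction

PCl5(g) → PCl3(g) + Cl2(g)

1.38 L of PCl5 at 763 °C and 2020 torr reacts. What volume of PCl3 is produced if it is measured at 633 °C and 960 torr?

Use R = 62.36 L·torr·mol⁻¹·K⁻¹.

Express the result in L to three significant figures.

n(PCl5) = PV/RT = (2020 × 1.38) / (62.36 × 1036.15) = 0.04314 mol
n(PCl3) = (1/1) × 0.04314 = 0.04314 mol
V = nRT/P = 0.04314 × 62.36 × 906.15 / 960 = 2.539 L

2.54 L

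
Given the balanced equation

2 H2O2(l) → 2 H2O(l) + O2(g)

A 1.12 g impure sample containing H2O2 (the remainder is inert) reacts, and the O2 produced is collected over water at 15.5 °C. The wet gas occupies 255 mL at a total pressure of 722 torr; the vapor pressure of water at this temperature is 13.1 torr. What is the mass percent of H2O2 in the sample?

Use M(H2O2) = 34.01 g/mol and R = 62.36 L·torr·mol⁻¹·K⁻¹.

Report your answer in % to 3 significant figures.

P(O2) = 722 − 13.1 = 708.9 torr
n(O2) = PV/RT = (708.9 × 0.2550) / (62.36 × 288.65) = 0.01004 mol
n(H2O2) = (2/1) × 0.01004 = 0.02008 mol
m(H2O2) = 0.02008 × 34.01 = 0.6829 g
%H2O2 = 0.6829 / 1.12 × 100 = 60.97%

61.0 %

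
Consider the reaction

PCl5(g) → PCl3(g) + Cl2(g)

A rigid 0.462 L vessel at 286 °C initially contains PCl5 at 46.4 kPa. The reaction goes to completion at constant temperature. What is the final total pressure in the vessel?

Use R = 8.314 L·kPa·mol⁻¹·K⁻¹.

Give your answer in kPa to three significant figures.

Since T and V are fixed, P_final/P_initial = n_final/n_initial = 2/1.
P_final = (2/1) × 46.4 = 92.80 kPa

92.8 kPa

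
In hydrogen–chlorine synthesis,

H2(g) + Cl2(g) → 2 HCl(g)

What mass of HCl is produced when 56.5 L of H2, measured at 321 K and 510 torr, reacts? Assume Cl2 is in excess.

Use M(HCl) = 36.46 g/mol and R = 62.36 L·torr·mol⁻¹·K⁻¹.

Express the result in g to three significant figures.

n(H2) = PV/RT = (510 × 56.5) / (62.36 × 321) = 1.439 mol
n(HCl) = (2/1) × 1.439 = 2.878 mol
m(HCl) = 2.878 × 36.46 = 104.9 g

105 g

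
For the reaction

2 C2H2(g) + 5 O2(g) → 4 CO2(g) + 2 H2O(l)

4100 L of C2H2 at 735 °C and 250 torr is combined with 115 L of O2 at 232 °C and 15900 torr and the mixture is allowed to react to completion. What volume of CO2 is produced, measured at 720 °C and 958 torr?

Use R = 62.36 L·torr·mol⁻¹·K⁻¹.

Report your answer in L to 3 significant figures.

2110 L

n(C2H2) = PV/RT = (250 × 4100) / (62.36 × 1008.15) = 16.30 mol
n(O2) = PV/RT = (15900 × 115) / (62.36 × 505.15) = 58.05 mol
For 16.30 mol C2H2, stoichiometry requires (5/2) × 16.30 = 40.75 mol O2; 58.05 mol is available, so C2H2 is limiting.
n(CO2) = (4/2) × 16.30 = 32.60 mol
V(CO2) = nRT/P = 32.60 × 62.36 × 993.15 / 958 = 2108 L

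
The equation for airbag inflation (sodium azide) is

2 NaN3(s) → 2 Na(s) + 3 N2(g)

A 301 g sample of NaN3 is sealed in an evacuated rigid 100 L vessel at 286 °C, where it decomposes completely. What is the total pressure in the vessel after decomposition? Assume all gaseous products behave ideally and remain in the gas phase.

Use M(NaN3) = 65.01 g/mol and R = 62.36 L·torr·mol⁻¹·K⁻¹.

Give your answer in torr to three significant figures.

n(NaN3) = 301 / 65.01 = 4.630 mol
n(gas produced) = (3/2) × 4.630 = 6.945 mol
P = nRT/V = 6.945 × 62.36 × 559.15 / 100 = 2422 torr

2420 torr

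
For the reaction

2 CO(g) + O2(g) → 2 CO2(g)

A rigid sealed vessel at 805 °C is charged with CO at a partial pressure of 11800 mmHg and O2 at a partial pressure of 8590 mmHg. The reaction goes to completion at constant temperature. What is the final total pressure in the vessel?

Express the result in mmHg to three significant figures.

14500 mmHg

Because the vessel is rigid and T is held at 805 °C, work the stoichiometry in partial pressures (P_i = n_iRT/V).
P(O2) required for 11800 mmHg of CO = (1/2) × 11800 = 5900 mmHg; available 8590 mmHg, so CO is limiting.
P(O2) remaining = 8590 − (1/2) × 11800 = 2690 mmHg
P(gaseous products) = (2)/2 × 11800 = 11800 mmHg
P_total at 805 °C = 2690 + 11800 = 14490 mmHg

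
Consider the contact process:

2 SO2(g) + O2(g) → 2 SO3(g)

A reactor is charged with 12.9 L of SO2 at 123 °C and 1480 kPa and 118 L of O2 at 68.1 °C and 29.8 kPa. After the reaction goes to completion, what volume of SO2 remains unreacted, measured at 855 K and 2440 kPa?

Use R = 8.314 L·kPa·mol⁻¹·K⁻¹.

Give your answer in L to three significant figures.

9.67 L

n(SO2) = PV/RT = (1480 × 12.9) / (8.314 × 396.15) = 5.797 mol
n(O2) = PV/RT = (29.8 × 118) / (8.314 × 341.25) = 1.239 mol
For 5.797 mol SO2, stoichiometry requires (1/2) × 5.797 = 2.898 mol O2; 1.239 mol is available, so O2 is limiting.
n(SO2) consumed = (2/1) × 1.239 = 2.478 mol; remaining = 5.797 − 2.478 = 3.319 mol
V(SO2) = nRT/P = 3.319 × 8.314 × 855 / 2440 = 9.669 L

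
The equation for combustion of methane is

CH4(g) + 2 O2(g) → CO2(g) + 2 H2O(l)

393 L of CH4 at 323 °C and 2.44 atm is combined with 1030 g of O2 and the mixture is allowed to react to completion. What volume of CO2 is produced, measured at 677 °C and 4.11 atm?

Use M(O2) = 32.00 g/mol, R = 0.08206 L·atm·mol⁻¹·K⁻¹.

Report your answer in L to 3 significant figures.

305 L

n(CH4) = PV/RT = (2.44 × 393) / (0.08206 × 596.15) = 19.60 mol
n(O2) = 1030 / 32.00 = 32.19 mol
For 19.60 mol CH4, stoichiometry requires (2/1) × 19.60 = 39.20 mol O2; 32.19 mol is available, so O2 is limiting.
n(CO2) = (1/2) × 32.19 = 16.09 mol
V(CO2) = nRT/P = 16.09 × 0.08206 × 950.15 / 4.11 = 305.2 L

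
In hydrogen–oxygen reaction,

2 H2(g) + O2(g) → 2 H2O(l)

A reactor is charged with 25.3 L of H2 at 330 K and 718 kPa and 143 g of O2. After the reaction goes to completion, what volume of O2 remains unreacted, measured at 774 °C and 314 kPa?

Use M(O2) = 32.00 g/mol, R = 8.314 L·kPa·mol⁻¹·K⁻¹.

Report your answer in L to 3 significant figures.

n(H2) = PV/RT = (718 × 25.3) / (8.314 × 330) = 6.621 mol
n(O2) = 143 / 32.00 = 4.469 mol
For 6.621 mol H2, stoichiometry requires (1/2) × 6.621 = 3.311 mol O2; 4.469 mol is available, so H2 is limiting.
n(O2) consumed = (1/2) × 6.621 = 3.311 mol; remaining = 4.469 − 3.311 = 1.158 mol
V(O2) = nRT/P = 1.158 × 8.314 × 1047.15 / 314 = 32.11 L

32.1 L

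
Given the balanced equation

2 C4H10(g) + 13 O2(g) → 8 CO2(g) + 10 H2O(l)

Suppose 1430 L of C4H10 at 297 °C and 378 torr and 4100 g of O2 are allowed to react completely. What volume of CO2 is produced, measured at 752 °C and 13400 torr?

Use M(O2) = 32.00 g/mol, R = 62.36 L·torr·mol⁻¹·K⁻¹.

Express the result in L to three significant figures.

290 L

n(C4H10) = PV/RT = (378 × 1430) / (62.36 × 570.15) = 15.20 mol
n(O2) = 4100 / 32.00 = 128.1 mol
For 15.20 mol C4H10, stoichiometry requires (13/2) × 15.20 = 98.80 mol O2; 128.1 mol is available, so C4H10 is limiting.
n(CO2) = (8/2) × 15.20 = 60.80 mol
V(CO2) = nRT/P = 60.80 × 62.36 × 1025.15 / 13400 = 290.1 L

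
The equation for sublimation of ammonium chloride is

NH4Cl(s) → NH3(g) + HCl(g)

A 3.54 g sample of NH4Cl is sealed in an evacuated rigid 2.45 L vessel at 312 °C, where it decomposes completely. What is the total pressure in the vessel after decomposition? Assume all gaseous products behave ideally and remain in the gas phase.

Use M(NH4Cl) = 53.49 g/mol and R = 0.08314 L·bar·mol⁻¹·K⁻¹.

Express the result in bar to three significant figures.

2.63 bar

n(NH4Cl) = 3.54 / 53.49 = 0.06618 mol
n(gas produced) = (2/1) × 0.06618 = 0.1324 mol
P = nRT/V = 0.1324 × 0.08314 × 585.15 / 2.45 = 2.629 bar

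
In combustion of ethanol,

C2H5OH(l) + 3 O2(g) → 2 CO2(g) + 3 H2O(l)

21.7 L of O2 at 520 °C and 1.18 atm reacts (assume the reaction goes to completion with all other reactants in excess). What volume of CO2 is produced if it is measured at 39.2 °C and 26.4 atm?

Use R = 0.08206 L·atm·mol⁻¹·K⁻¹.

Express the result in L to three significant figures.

n(O2) = PV/RT = (1.18 × 21.7) / (0.08206 × 793.15) = 0.3934 mol
n(CO2) = (2/3) × 0.3934 = 0.2623 mol
V = nRT/P = 0.2623 × 0.08206 × 312.35 / 26.4 = 0.2547 L

0.255 L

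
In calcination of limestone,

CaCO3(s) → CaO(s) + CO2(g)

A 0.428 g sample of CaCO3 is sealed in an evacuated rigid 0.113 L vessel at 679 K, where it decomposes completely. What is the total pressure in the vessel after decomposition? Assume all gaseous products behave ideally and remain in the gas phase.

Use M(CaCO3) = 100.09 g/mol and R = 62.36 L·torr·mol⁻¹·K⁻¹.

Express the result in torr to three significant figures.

1600 torr

n(CaCO3) = 0.428 / 100.09 = 0.004276 mol
n(gas produced) = (1/1) × 0.004276 = 0.004276 mol
P = nRT/V = 0.004276 × 62.36 × 679 / 0.113 = 1602 torr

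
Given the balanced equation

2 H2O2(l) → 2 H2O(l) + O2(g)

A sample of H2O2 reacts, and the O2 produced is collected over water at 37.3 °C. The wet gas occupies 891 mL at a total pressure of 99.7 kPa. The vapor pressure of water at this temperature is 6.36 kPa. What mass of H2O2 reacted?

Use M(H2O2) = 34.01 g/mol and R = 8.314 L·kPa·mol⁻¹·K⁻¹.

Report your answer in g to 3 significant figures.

P(O2) = 99.7 − 6.36 = 93.34 kPa
n(O2) = PV/RT = (93.34 × 0.8910) / (8.314 × 310.45) = 0.03222 mol
n(H2O2) = (2/1) × 0.03222 = 0.06444 mol
m(H2O2) = 0.06444 × 34.01 = 2.192 g

2.19 g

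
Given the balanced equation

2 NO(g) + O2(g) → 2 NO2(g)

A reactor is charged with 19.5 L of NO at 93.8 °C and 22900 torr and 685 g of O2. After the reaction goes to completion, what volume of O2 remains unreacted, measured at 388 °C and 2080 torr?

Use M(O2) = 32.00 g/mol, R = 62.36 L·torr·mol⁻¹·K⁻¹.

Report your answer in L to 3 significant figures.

231 L

n(NO) = PV/RT = (22900 × 19.5) / (62.36 × 366.95) = 19.51 mol
n(O2) = 685 / 32.00 = 21.41 mol
For 19.51 mol NO, stoichiometry requires (1/2) × 19.51 = 9.755 mol O2; 21.41 mol is available, so NO is limiting.
n(O2) consumed = (1/2) × 19.51 = 9.755 mol; remaining = 21.41 − 9.755 = 11.65 mol
V(O2) = nRT/P = 11.65 × 62.36 × 661.15 / 2080 = 230.9 L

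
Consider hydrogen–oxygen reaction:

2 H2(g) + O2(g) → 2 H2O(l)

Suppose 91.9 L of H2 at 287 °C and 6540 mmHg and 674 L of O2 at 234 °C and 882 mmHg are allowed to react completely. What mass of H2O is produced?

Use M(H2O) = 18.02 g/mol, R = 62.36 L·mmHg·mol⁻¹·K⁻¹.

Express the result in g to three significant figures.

310 g

n(H2) = PV/RT = (6540 × 91.9) / (62.36 × 560.15) = 17.21 mol
n(O2) = PV/RT = (882 × 674) / (62.36 × 507.15) = 18.80 mol
For 17.21 mol H2, stoichiometry requires (1/2) × 17.21 = 8.605 mol O2; 18.80 mol is available, so H2 is limiting.
n(H2O) = (2/2) × 17.21 = 17.21 mol
m(H2O) = 17.21 × 18.02 = 310.1 g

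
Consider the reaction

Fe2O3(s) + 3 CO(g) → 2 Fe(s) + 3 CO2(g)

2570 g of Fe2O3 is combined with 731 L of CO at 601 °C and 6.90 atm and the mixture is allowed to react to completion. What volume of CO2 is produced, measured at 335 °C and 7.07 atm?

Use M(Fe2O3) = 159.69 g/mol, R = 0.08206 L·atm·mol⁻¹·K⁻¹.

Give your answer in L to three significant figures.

341 L

n(Fe2O3) = 2570 / 159.69 = 16.09 mol
n(CO) = PV/RT = (6.90 × 731) / (0.08206 × 874.15) = 70.32 mol
For 16.09 mol Fe2O3, stoichiometry requires (3/1) × 16.09 = 48.27 mol CO; 70.32 mol is available, so Fe2O3 is limiting.
n(CO2) = (3/1) × 16.09 = 48.27 mol
V(CO2) = nRT/P = 48.27 × 0.08206 × 608.15 / 7.07 = 340.7 L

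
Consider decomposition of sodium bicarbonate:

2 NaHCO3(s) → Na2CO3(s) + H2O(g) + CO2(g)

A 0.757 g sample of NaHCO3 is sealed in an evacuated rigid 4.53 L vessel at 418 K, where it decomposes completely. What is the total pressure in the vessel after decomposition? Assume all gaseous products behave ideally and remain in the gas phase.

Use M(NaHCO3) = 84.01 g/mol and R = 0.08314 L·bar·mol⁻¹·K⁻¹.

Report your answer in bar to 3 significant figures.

0.0691 bar

n(NaHCO3) = 0.757 / 84.01 = 0.009011 mol
n(gas produced) = (2/2) × 0.009011 = 0.009011 mol
P = nRT/V = 0.009011 × 0.08314 × 418 / 4.53 = 0.06913 bar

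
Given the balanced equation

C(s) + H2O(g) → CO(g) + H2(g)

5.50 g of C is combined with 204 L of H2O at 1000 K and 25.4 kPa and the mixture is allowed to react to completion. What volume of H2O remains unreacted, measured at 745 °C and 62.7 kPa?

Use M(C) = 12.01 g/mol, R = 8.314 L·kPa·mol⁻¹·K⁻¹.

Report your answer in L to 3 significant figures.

22.3 L

n(C) = 5.50 / 12.01 = 0.4580 mol
n(H2O) = PV/RT = (25.4 × 204) / (8.314 × 1000) = 0.6232 mol
For 0.4580 mol C, stoichiometry requires (1/1) × 0.4580 = 0.4580 mol H2O; 0.6232 mol is available, so C is limiting.
n(H2O) consumed = (1/1) × 0.4580 = 0.4580 mol; remaining = 0.6232 − 0.4580 = 0.1652 mol
V(H2O) = nRT/P = 0.1652 × 8.314 × 1018.15 / 62.7 = 22.30 L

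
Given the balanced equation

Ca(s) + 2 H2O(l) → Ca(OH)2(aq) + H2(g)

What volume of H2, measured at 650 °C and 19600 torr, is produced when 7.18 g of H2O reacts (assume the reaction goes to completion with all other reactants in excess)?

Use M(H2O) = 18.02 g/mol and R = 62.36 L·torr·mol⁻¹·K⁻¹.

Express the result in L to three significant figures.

n(H2O) = 7.180 / 18.02 = 0.3984 mol
n(H2) = (1/2) × 0.3984 = 0.1992 mol
V = nRT/P = 0.1992 × 62.36 × 923.15 / 19600 = 0.5851 L

0.585 L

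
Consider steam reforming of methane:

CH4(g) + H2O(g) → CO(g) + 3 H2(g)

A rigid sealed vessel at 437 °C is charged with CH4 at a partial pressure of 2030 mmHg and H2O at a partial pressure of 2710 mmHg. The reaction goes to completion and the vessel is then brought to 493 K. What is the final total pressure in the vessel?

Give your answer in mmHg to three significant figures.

6110 mmHg

At constant V, partial pressures at 437 °C are proportional to moles, so apply stoichiometry directly to pressures.
P(H2O) required for 2030 mmHg of CH4 = (1/1) × 2030 = 2030 mmHg; available 2710 mmHg, so CH4 is limiting.
P(H2O) remaining = 2710 − (1/1) × 2030 = 680.0 mmHg
P(gaseous products) = (1+3)/1 × 2030 = 8120 mmHg
P_total at 437 °C = 680.0 + 8120 = 8800 mmHg
Scaling to 493 K: P = 8800 × 493/710.15 = 6109 mmHg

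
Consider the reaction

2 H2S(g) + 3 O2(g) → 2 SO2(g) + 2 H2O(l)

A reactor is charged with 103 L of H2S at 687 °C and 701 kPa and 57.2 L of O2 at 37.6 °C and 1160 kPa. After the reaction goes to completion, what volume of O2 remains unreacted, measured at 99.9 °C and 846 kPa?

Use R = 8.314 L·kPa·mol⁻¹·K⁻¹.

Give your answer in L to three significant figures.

n(H2S) = PV/RT = (701 × 103) / (8.314 × 960.15) = 9.045 mol
n(O2) = PV/RT = (1160 × 57.2) / (8.314 × 310.75) = 25.68 mol
For 9.045 mol H2S, stoichiometry requires (3/2) × 9.045 = 13.57 mol O2; 25.68 mol is available, so H2S is limiting.
n(O2) consumed = (3/2) × 9.045 = 13.57 mol; remaining = 25.68 − 13.57 = 12.11 mol
V(O2) = nRT/P = 12.11 × 8.314 × 373.05 / 846 = 44.40 L

44.4 L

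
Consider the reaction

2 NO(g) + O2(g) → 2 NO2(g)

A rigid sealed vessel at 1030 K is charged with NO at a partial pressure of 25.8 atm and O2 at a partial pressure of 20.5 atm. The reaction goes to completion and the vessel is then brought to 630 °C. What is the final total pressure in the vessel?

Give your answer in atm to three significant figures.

At constant V, partial pressures at 1030 K are proportional to moles, so apply stoichiometry directly to pressures.
P(O2) required for 25.8 atm of NO = (1/2) × 25.8 = 12.90 atm; available 20.5 atm, so NO is limiting.
P(O2) remaining = 20.5 − (1/2) × 25.8 = 7.600 atm
P(gaseous products) = (2)/2 × 25.8 = 25.80 atm
P_total at 1030 K = 7.600 + 25.80 = 33.40 atm
Scaling to 630 °C: P = 33.40 × 903.15/1030 = 29.29 atm

29.3 atm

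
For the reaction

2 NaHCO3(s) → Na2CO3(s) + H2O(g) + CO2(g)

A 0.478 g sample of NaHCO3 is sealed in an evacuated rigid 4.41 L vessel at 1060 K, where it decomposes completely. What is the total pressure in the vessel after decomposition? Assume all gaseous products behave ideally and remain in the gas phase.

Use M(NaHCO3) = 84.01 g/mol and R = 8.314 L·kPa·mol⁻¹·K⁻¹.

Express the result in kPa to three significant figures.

n(NaHCO3) = 0.478 / 84.01 = 0.005690 mol
n(gas produced) = (2/2) × 0.005690 = 0.005690 mol
P = nRT/V = 0.005690 × 8.314 × 1060 / 4.41 = 11.37 kPa

11.4 kPa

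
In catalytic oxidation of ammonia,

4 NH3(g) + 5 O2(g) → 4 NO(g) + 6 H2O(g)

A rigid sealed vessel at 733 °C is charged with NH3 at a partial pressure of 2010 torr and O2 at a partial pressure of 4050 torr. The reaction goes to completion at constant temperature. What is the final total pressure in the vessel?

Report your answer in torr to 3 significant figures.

With V and T fixed, P_i ∝ n_i, so the mole ratios apply directly to partial pressures at 733 °C.
P(O2) required for 2010 torr of NH3 = (5/4) × 2010 = 2512 torr; available 4050 torr, so NH3 is limiting.
P(O2) remaining = 4050 − (5/4) × 2010 = 1538 torr
P(gaseous products) = (4+6)/4 × 2010 = 5025 torr
P_total at 733 °C = 1538 + 5025 = 6563 torr

6560 torr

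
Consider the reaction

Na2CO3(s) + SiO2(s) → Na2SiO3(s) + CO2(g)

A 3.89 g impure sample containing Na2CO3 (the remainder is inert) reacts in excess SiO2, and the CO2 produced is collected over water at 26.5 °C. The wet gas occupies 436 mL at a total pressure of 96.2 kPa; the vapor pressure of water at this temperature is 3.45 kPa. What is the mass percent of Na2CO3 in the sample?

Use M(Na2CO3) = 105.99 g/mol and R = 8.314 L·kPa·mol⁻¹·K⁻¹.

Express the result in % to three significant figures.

P(CO2) = 96.2 − 3.45 = 92.75 kPa
n(CO2) = PV/RT = (92.75 × 0.4360) / (8.314 × 299.65) = 0.01623 mol
n(Na2CO3) = (1/1) × 0.01623 = 0.01623 mol
m(Na2CO3) = 0.01623 × 105.99 = 1.720 g
%Na2CO3 = 1.720 / 3.89 × 100 = 44.22%

44.2 %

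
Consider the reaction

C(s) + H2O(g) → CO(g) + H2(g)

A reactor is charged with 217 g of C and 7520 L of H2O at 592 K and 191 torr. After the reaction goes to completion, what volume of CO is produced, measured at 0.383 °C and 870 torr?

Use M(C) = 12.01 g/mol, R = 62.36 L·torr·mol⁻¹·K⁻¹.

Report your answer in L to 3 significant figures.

n(C) = 217 / 12.01 = 18.07 mol
n(H2O) = PV/RT = (191 × 7520) / (62.36 × 592) = 38.91 mol
For 18.07 mol C, stoichiometry requires (1/1) × 18.07 = 18.07 mol H2O; 38.91 mol is available, so C is limiting.
n(CO) = (1/1) × 18.07 = 18.07 mol
V(CO) = nRT/P = 18.07 × 62.36 × 273.533 / 870 = 354.3 L

354 L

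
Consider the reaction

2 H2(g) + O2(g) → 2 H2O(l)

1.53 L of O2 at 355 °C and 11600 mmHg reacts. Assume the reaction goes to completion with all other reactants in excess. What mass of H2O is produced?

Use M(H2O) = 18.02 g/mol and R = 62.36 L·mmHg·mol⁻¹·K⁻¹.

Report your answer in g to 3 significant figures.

16.3 g

n(O2) = PV/RT = (11600 × 1.53) / (62.36 × 628.15) = 0.4531 mol
n(H2O) = (2/1) × 0.4531 = 0.9062 mol
m(H2O) = 0.9062 × 18.02 = 16.33 g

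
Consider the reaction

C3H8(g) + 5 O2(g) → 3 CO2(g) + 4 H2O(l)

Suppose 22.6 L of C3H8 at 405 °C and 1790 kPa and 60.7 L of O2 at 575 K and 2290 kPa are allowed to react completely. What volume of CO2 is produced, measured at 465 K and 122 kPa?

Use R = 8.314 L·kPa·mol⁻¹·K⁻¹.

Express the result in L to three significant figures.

553 L

n(C3H8) = PV/RT = (1790 × 22.6) / (8.314 × 678.15) = 7.175 mol
n(O2) = PV/RT = (2290 × 60.7) / (8.314 × 575) = 29.08 mol
For 7.175 mol C3H8, stoichiometry requires (5/1) × 7.175 = 35.88 mol O2; 29.08 mol is available, so O2 is limiting.
n(CO2) = (3/5) × 29.08 = 17.45 mol
V(CO2) = nRT/P = 17.45 × 8.314 × 465 / 122 = 553.0 L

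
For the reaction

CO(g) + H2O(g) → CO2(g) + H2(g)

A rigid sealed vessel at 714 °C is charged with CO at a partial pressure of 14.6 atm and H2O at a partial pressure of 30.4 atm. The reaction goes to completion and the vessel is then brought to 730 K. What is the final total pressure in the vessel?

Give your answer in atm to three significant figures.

33.3 atm

At constant V, partial pressures at 714 °C are proportional to moles, so apply stoichiometry directly to pressures.
P(H2O) required for 14.6 atm of CO = (1/1) × 14.6 = 14.60 atm; available 30.4 atm, so CO is limiting.
P(H2O) remaining = 30.4 − (1/1) × 14.6 = 15.80 atm
P(gaseous products) = (1+1)/1 × 14.6 = 29.20 atm
P_total at 714 °C = 15.80 + 29.20 = 45.00 atm
Scaling to 730 K: P = 45.00 × 730/987.15 = 33.28 atm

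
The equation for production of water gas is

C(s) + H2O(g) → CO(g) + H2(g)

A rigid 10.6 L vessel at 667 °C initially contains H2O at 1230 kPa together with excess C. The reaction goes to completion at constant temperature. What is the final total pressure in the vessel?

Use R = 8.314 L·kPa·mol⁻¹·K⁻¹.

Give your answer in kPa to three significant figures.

Since T and V are fixed, P_final/P_initial = n_final/n_initial = 2/1.
P_final = (2/1) × 1230 = 2460 kPa

2460 kPa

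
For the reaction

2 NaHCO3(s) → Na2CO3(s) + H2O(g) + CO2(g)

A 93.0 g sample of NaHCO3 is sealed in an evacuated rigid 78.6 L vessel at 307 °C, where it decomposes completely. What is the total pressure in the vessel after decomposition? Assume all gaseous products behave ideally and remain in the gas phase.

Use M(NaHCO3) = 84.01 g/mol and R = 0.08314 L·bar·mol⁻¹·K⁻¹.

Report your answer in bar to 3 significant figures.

0.679 bar

n(NaHCO3) = 93.0 / 84.01 = 1.107 mol
n(gas produced) = (2/2) × 1.107 = 1.107 mol
P = nRT/V = 1.107 × 0.08314 × 580.15 / 78.6 = 0.6793 bar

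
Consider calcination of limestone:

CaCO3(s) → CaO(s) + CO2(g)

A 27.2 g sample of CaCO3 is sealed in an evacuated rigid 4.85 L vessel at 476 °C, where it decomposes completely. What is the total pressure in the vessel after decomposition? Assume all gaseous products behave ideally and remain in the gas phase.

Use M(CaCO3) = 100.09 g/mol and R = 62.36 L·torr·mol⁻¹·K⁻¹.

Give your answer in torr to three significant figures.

2620 torr

n(CaCO3) = 27.2 / 100.09 = 0.2718 mol
n(gas produced) = (1/1) × 0.2718 = 0.2718 mol
P = nRT/V = 0.2718 × 62.36 × 749.15 / 4.85 = 2618 torr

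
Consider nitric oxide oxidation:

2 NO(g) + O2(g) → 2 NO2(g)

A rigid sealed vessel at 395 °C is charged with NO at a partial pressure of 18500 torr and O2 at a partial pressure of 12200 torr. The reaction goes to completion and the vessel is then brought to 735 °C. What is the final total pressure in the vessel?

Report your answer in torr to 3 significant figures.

32400 torr

With V and T fixed, P_i ∝ n_i, so the mole ratios apply directly to partial pressures at 395 °C.
P(O2) required for 18500 torr of NO = (1/2) × 18500 = 9250 torr; available 12200 torr, so NO is limiting.
P(O2) remaining = 12200 − (1/2) × 18500 = 2950 torr
P(gaseous products) = (2)/2 × 18500 = 18500 torr
P_total at 395 °C = 2950 + 18500 = 21450 torr
Scaling to 735 °C: P = 21450 × 1008.15/668.15 = 32370 torr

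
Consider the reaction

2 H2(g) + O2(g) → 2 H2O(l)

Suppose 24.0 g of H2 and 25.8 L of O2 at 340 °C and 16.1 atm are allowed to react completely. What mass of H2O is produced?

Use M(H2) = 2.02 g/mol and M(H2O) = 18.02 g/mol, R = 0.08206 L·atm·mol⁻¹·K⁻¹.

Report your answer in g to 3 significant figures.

n(H2) = 24.0 / 2.02 = 11.88 mol
n(O2) = PV/RT = (16.1 × 25.8) / (0.08206 × 613.15) = 8.256 mol
For 11.88 mol H2, stoichiometry requires (1/2) × 11.88 = 5.940 mol O2; 8.256 mol is available, so H2 is limiting.
n(H2O) = (2/2) × 11.88 = 11.88 mol
m(H2O) = 11.88 × 18.02 = 214.1 g

214 g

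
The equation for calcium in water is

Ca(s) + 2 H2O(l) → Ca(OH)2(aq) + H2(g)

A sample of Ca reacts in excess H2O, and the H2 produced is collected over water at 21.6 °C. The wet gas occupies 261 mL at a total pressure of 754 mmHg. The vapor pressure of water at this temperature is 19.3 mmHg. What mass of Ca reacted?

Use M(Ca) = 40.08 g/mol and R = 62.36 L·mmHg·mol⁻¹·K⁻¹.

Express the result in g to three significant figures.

P(H2) = 754 − 19.3 = 734.7 mmHg
n(H2) = PV/RT = (734.7 × 0.2610) / (62.36 × 294.75) = 0.01043 mol
n(Ca) = (1/1) × 0.01043 = 0.01043 mol
m(Ca) = 0.01043 × 40.08 = 0.4180 g

0.418 g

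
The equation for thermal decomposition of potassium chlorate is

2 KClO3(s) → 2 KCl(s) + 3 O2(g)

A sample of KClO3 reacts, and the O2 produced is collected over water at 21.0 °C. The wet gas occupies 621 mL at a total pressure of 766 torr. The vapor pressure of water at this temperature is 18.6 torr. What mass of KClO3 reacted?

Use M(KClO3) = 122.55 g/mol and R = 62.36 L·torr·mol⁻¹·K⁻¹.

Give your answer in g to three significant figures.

P(O2) = 766 − 18.6 = 747.4 torr
n(O2) = PV/RT = (747.4 × 0.6210) / (62.36 × 294.15) = 0.02530 mol
n(KClO3) = (2/3) × 0.02530 = 0.01687 mol
m(KClO3) = 0.01687 × 122.55 = 2.067 g

2.07 g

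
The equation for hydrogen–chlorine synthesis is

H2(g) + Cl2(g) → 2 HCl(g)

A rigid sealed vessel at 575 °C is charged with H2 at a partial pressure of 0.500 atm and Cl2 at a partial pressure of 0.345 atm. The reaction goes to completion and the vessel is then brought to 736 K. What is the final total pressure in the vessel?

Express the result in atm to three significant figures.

Because the vessel is rigid and T is held at 575 °C, work the stoichiometry in partial pressures (P_i = n_iRT/V).
P(Cl2) required for 0.500 atm of H2 = (1/1) × 0.500 = 0.5000 atm; available 0.345 atm, so Cl2 is limiting.
P(H2) remaining = 0.500 − (1/1) × 0.345 = 0.1550 atm
P(gaseous products) = (2)/1 × 0.345 = 0.6900 atm
P_total at 575 °C = 0.1550 + 0.6900 = 0.8450 atm
Scaling to 736 K: P = 0.8450 × 736/848.15 = 0.7333 atm

0.733 atm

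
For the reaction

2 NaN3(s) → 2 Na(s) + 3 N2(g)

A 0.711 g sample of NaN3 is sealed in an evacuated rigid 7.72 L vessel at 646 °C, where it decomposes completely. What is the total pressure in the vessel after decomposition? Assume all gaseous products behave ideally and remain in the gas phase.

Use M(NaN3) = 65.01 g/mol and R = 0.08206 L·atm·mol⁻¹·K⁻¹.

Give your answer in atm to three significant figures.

n(NaN3) = 0.711 / 65.01 = 0.01094 mol
n(gas produced) = (3/2) × 0.01094 = 0.01641 mol
P = nRT/V = 0.01641 × 0.08206 × 919.15 / 7.72 = 0.1603 atm

0.160 atm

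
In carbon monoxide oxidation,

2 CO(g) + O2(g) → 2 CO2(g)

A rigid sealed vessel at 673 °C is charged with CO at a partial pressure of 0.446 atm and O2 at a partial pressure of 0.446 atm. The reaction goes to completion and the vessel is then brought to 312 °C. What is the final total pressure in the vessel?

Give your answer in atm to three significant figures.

Because the vessel is rigid and T is held at 673 °C, work the stoichiometry in partial pressures (P_i = n_iRT/V).
P(O2) required for 0.446 atm of CO = (1/2) × 0.446 = 0.2230 atm; available 0.446 atm, so CO is limiting.
P(O2) remaining = 0.446 − (1/2) × 0.446 = 0.2230 atm
P(gaseous products) = (2)/2 × 0.446 = 0.4460 atm
P_total at 673 °C = 0.2230 + 0.4460 = 0.6690 atm
Scaling to 312 °C: P = 0.6690 × 585.15/946.15 = 0.4137 atm

0.414 atm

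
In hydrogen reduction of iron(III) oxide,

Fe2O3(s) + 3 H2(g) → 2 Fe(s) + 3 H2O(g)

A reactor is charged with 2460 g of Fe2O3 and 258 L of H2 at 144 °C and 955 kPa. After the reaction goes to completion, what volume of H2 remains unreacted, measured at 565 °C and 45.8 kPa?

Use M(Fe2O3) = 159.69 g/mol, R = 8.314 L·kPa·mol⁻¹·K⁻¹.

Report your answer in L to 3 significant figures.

3780 L

n(Fe2O3) = 2460 / 159.69 = 15.40 mol
n(H2) = PV/RT = (955 × 258) / (8.314 × 417.15) = 71.04 mol
For 15.40 mol Fe2O3, stoichiometry requires (3/1) × 15.40 = 46.20 mol H2; 71.04 mol is available, so Fe2O3 is limiting.
n(H2) consumed = (3/1) × 15.40 = 46.20 mol; remaining = 71.04 − 46.20 = 24.84 mol
V(H2) = nRT/P = 24.84 × 8.314 × 838.15 / 45.8 = 3779 L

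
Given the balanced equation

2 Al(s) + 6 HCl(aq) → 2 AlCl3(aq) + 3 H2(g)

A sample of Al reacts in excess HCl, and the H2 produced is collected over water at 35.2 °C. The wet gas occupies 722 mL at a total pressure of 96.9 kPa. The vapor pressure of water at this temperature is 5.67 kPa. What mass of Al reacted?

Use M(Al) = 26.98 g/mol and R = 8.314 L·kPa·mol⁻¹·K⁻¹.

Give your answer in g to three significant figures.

0.462 g

P(H2) = 96.9 − 5.67 = 91.23 kPa
n(H2) = PV/RT = (91.23 × 0.7220) / (8.314 × 308.35) = 0.02569 mol
n(Al) = (2/3) × 0.02569 = 0.01713 mol
m(Al) = 0.01713 × 26.98 = 0.4622 g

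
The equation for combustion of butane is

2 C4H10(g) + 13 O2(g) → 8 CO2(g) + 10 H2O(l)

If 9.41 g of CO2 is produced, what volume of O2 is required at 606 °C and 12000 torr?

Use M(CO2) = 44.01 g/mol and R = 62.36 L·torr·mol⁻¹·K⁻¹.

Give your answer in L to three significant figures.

n(CO2) = 9.410 / 44.01 = 0.2138 mol
n(O2) = (13/8) × 0.2138 = 0.3474 mol
V = nRT/P = 0.3474 × 62.36 × 879.15 / 12000 = 1.587 L

1.59 L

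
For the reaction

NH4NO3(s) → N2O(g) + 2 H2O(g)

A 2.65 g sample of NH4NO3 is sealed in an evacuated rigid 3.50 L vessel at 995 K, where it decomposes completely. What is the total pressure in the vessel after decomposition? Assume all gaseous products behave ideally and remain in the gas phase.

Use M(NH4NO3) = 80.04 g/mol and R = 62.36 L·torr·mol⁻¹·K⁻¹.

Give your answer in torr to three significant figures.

n(NH4NO3) = 2.65 / 80.04 = 0.03311 mol
n(gas produced) = (3/1) × 0.03311 = 0.09933 mol
P = nRT/V = 0.09933 × 62.36 × 995 / 3.50 = 1761 torr

1760 torr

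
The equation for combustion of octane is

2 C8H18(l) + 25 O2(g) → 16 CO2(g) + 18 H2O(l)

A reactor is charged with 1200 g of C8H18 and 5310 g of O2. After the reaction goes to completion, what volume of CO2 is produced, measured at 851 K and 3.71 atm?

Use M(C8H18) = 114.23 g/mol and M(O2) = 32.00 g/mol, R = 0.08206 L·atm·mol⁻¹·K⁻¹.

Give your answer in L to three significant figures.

1580 L

n(C8H18) = 1200 / 114.23 = 10.51 mol
n(O2) = 5310 / 32.00 = 165.9 mol
For 10.51 mol C8H18, stoichiometry requires (25/2) × 10.51 = 131.4 mol O2; 165.9 mol is available, so C8H18 is limiting.
n(CO2) = (16/2) × 10.51 = 84.08 mol
V(CO2) = nRT/P = 84.08 × 0.08206 × 851 / 3.71 = 1583 L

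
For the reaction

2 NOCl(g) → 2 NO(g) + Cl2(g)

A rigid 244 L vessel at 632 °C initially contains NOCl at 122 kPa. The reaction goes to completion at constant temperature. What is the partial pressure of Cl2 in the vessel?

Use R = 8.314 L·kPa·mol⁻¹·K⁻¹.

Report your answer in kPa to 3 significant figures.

61.0 kPa

n(NOCl)₀ = PV/RT = (122 × 244) / (8.314 × 905.15) = 3.956 mol
n(Cl2) = (1/2) × 3.956 = 1.978 mol
P(Cl2) = nRT/V = 1.978 × 8.314 × 905.15 / 244 = 61.01 kPa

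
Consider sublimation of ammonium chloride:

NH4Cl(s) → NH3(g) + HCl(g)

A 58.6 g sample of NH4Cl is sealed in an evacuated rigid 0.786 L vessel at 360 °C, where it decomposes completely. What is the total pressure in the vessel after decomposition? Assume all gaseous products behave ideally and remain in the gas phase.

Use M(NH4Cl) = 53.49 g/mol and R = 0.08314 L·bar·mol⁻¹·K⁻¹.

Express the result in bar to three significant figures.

n(NH4Cl) = 58.6 / 53.49 = 1.096 mol
n(gas produced) = (2/1) × 1.096 = 2.192 mol
P = nRT/V = 2.192 × 0.08314 × 633.15 / 0.786 = 146.8 bar

147 bar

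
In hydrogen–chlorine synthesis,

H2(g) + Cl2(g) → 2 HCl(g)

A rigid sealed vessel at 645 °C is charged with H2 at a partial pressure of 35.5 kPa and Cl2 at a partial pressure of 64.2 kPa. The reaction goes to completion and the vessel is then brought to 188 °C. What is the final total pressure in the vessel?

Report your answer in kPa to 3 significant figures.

50.1 kPa

Because the vessel is rigid and T is held at 645 °C, work the stoichiometry in partial pressures (P_i = n_iRT/V).
P(Cl2) required for 35.5 kPa of H2 = (1/1) × 35.5 = 35.50 kPa; available 64.2 kPa, so H2 is limiting.
P(Cl2) remaining = 64.2 − (1/1) × 35.5 = 28.70 kPa
P(gaseous products) = (2)/1 × 35.5 = 71.00 kPa
P_total at 645 °C = 28.70 + 71.00 = 99.70 kPa
Scaling to 188 °C: P = 99.70 × 461.15/918.15 = 50.08 kPa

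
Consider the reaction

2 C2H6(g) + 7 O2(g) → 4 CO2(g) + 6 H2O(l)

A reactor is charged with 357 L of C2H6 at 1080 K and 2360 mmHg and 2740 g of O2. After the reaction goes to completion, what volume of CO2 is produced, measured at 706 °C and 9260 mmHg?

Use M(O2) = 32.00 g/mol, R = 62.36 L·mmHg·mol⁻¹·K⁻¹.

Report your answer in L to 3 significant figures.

165 L

n(C2H6) = PV/RT = (2360 × 357) / (62.36 × 1080) = 12.51 mol
n(O2) = 2740 / 32.00 = 85.62 mol
For 12.51 mol C2H6, stoichiometry requires (7/2) × 12.51 = 43.78 mol O2; 85.62 mol is available, so C2H6 is limiting.
n(CO2) = (4/2) × 12.51 = 25.02 mol
V(CO2) = nRT/P = 25.02 × 62.36 × 979.15 / 9260 = 165.0 L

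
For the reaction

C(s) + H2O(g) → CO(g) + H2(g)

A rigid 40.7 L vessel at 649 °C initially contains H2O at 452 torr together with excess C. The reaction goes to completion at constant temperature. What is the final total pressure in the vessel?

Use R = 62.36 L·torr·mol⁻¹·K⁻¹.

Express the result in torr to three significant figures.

At constant T and V, P ∝ n(gas): 1 mol gas → 2 mol gas.
P_final = (2/1) × 452 = 904.0 torr

904 torr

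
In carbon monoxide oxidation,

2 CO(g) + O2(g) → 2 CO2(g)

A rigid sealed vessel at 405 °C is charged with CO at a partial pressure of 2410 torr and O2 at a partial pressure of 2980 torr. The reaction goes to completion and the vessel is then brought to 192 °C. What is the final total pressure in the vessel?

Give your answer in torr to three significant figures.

2870 torr

At constant V, partial pressures at 405 °C are proportional to moles, so apply stoichiometry directly to pressures.
P(O2) required for 2410 torr of CO = (1/2) × 2410 = 1205 torr; available 2980 torr, so CO is limiting.
P(O2) remaining = 2980 − (1/2) × 2410 = 1775 torr
P(gaseous products) = (2)/2 × 2410 = 2410 torr
P_total at 405 °C = 1775 + 2410 = 4185 torr
Scaling to 192 °C: P = 4185 × 465.15/678.15 = 2871 torr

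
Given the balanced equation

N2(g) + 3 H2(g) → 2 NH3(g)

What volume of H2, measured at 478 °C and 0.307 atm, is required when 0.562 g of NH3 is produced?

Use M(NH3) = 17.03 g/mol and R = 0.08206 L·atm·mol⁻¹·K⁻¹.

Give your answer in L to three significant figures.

n(NH3) = 0.5620 / 17.03 = 0.03300 mol
n(H2) = (3/2) × 0.03300 = 0.04950 mol
V = nRT/P = 0.04950 × 0.08206 × 751.15 / 0.307 = 9.939 L

9.94 L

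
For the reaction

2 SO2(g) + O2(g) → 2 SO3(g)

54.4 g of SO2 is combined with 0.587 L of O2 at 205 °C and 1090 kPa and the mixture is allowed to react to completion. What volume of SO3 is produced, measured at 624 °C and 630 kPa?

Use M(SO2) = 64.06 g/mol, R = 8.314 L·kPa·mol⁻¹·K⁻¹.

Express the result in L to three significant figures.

n(SO2) = 54.4 / 64.06 = 0.8492 mol
n(O2) = PV/RT = (1090 × 0.587) / (8.314 × 478.15) = 0.1609 mol
For 0.8492 mol SO2, stoichiometry requires (1/2) × 0.8492 = 0.4246 mol O2; 0.1609 mol is available, so O2 is limiting.
n(SO3) = (2/1) × 0.1609 = 0.3218 mol
V(SO3) = nRT/P = 0.3218 × 8.314 × 897.15 / 630 = 3.810 L

3.81 L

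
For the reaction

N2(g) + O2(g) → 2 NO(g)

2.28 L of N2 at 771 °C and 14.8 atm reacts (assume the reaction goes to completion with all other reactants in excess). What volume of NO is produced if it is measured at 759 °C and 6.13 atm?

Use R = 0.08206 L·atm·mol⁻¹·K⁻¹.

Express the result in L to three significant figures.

n(N2) = PV/RT = (14.8 × 2.28) / (0.08206 × 1044.15) = 0.3938 mol
n(NO) = (2/1) × 0.3938 = 0.7876 mol
V = nRT/P = 0.7876 × 0.08206 × 1032.15 / 6.13 = 10.88 L

10.9 L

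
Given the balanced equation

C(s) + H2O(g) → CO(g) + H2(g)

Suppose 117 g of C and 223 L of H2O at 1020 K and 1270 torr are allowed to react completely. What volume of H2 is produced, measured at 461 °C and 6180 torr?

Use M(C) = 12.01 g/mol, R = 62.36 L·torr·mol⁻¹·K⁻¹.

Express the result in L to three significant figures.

n(C) = 117 / 12.01 = 9.742 mol
n(H2O) = PV/RT = (1270 × 223) / (62.36 × 1020) = 4.452 mol
For 9.742 mol C, stoichiometry requires (1/1) × 9.742 = 9.742 mol H2O; 4.452 mol is available, so H2O is limiting.
n(H2) = (1/1) × 4.452 = 4.452 mol
V(H2) = nRT/P = 4.452 × 62.36 × 734.15 / 6180 = 32.98 L

33.0 L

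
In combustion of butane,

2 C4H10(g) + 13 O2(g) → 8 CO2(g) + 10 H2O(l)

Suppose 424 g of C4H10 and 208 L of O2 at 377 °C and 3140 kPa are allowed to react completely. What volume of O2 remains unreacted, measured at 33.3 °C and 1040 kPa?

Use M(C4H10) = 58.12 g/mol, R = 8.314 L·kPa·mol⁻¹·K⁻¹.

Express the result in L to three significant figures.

180 L

n(C4H10) = 424 / 58.12 = 7.295 mol
n(O2) = PV/RT = (3140 × 208) / (8.314 × 650.15) = 120.8 mol
For 7.295 mol C4H10, stoichiometry requires (13/2) × 7.295 = 47.42 mol O2; 120.8 mol is available, so C4H10 is limiting.
n(O2) consumed = (13/2) × 7.295 = 47.42 mol; remaining = 120.8 − 47.42 = 73.38 mol
V(O2) = nRT/P = 73.38 × 8.314 × 306.45 / 1040 = 179.8 L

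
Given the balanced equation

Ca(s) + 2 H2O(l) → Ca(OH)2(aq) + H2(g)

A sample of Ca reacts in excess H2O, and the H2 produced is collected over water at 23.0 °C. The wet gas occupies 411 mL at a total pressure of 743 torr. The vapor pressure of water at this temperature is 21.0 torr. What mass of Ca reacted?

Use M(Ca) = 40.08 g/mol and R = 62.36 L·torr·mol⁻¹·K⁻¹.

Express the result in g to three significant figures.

P(H2) = 743 − 21.0 = 722.0 torr
n(H2) = PV/RT = (722.0 × 0.4110) / (62.36 × 296.15) = 0.01607 mol
n(Ca) = (1/1) × 0.01607 = 0.01607 mol
m(Ca) = 0.01607 × 40.08 = 0.6441 g

0.644 g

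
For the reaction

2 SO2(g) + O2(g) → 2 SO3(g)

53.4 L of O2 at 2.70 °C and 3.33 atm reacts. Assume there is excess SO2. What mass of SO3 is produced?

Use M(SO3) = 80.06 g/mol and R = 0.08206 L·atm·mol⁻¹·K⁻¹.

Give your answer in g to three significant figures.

1260 g

n(O2) = PV/RT = (3.33 × 53.4) / (0.08206 × 275.85) = 7.856 mol
n(SO3) = (2/1) × 7.856 = 15.71 mol
m(SO3) = 15.71 × 80.06 = 1258 g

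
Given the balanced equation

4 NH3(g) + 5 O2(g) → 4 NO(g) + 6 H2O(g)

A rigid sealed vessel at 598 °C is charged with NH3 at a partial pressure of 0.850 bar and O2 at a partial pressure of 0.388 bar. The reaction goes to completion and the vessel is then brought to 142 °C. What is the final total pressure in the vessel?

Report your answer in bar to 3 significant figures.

Because the vessel is rigid and T is held at 598 °C, work the stoichiometry in partial pressures (P_i = n_iRT/V).
P(O2) required for 0.850 bar of NH3 = (5/4) × 0.850 = 1.062 bar; available 0.388 bar, so O2 is limiting.
P(NH3) remaining = 0.850 − (4/5) × 0.388 = 0.5396 bar
P(gaseous products) = (4+6)/5 × 0.388 = 0.7760 bar
P_total at 598 °C = 0.5396 + 0.7760 = 1.316 bar
Scaling to 142 °C: P = 1.316 × 415.15/871.15 = 0.6271 bar

0.627 bar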